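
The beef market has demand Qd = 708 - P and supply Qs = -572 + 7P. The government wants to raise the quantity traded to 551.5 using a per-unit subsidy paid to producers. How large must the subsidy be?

At Q = 551.5, invert demand for the buyer price: Pb = (708 − 551.5)/1 = 156.5; invert supply for the seller price: Ps = (551.5 − (-572))/7 = 160.5.
The subsidy must fill the gap: s = Ps − Pb = 160.5 − 156.5 = 4.

Required subsidy s = 4 per unit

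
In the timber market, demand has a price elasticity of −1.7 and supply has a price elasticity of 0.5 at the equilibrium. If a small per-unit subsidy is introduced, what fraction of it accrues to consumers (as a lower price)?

Consumer share = 5/22

For a small subsidy around the equilibrium, the benefit split depends on the relative slopes, which at a point are proportional to the elasticities.
Buyer share = εs/(εs + |εd|) = 0.5/(0.5 + 1.7) = 5/22; seller share = |εd|/(εs + |εd|) = 17/22.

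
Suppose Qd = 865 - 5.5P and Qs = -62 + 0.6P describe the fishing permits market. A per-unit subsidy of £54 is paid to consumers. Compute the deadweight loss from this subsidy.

Pre-subsidy: 865 - 5.5P = -62 + 0.6P gives P* = 9270/61, Q* = 1780/61.
With the rebate, buyers effectively pay Pb = Ps − 54, where Ps is the price sellers receive.
Demand in terms of Ps becomes Qd = 865 − 5.5(Ps − 54) = 1162 - 5.5Ps. Setting this equal to supply: 1162 - 5.5Ps = -62 + 0.6Ps, so Ps = 12240/61.
Buyers pay Pb = 12240/61 − 54 = 8946/61; Q' = -62 + 0.6·(12240/61) = 3562/61.
The subsidy expands output by 3562/61 − 1780/61 = 1782/61 past the efficient level; on those units the gap between marginal cost and willingness to pay runs from 0 up to 54.
DWL = ½ × 54 × 1782/61 = 48114/61.

Deadweight loss = 48114/61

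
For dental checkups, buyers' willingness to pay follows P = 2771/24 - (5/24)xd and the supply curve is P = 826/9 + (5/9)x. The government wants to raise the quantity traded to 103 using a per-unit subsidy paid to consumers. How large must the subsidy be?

Required subsidy s = 55 per unit

At x = 103, from the demand curve buyers pay Pb = 2771/24 − (5/24)·103 = 94; from the supply curve sellers need Ps = 826/9 + (5/9)·103 = 149.
The subsidy must fill the gap: s = Ps − Pb = 149 − 94 = 55.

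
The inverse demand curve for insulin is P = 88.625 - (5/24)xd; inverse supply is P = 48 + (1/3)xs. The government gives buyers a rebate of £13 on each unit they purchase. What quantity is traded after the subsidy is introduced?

Pre-subsidy: 88.625 - (5/24)x = 48 + (1/3)x gives x* = 75 and P* = 73.
With the rebate, buyers effectively pay Pb = Ps − 13, where Ps is the price sellers receive.
On the curves, Pb = 88.625 - (5/24)x and Ps = 48 + (1/3)x; the wedge Ps − Pb = 13 gives 48 + (1/3)x − (88.625 - (5/24)x) = 13, so x' = 99.
Then Pb = 88.625 − (5/24)·99 = 68 and Ps = 48 + (1/3)·99 = 81.

x' = 99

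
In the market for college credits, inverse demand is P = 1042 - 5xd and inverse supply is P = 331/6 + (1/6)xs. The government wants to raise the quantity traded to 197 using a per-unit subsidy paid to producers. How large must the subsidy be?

At x = 197, from the demand curve buyers pay Pb = 1042 − 5·197 = 57; from the supply curve sellers need Ps = 331/6 + (1/6)·197 = 88.
The subsidy must fill the gap: s = Ps − Pb = 88 − 57 = 31.

Required subsidy s = 31 per unit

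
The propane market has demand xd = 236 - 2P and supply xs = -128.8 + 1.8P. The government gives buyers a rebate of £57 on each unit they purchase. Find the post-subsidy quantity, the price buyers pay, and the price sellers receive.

Pre-subsidy: 236 - 2P = -128.8 + 1.8P gives P* = 96, x* = 44.
With the rebate, buyers effectively pay Pb = Ps − 57, where Ps is the price sellers receive.
Demand in terms of Ps becomes xd = 236 − 2(Ps − 57) = 350 - 2Ps. Setting this equal to supply: 350 - 2Ps = -128.8 + 1.8Ps, so Ps = 126.
Buyers pay Pb = 126 − 57 = 69; x' = -128.8 + 1.8·126 = 98.

x' = 98; buyers pay £69; sellers receive £126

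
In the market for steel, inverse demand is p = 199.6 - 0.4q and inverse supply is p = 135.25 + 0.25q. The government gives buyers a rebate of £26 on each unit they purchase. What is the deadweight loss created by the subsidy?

Pre-subsidy: 199.6 - 0.4q = 135.25 + 0.25q gives q* = 99 and p* = 160.
With the rebate, buyers effectively pay pb = ps − 26, where ps is the price sellers receive.
On the curves, pb = 199.6 - 0.4q and ps = 135.25 + 0.25q; the wedge ps − pb = 26 gives 135.25 + 0.25q − (199.6 - 0.4q) = 26, so q' = 139.
Then pb = 199.6 − 0.4·139 = 144 and ps = 135.25 + 0.25·139 = 170.
The subsidy expands output by 139 − 99 = 40 past the efficient level; on those units the gap between marginal cost and willingness to pay runs from 0 up to 26.
DWL = ½ × 26 × 40 = 520.

Deadweight loss = £520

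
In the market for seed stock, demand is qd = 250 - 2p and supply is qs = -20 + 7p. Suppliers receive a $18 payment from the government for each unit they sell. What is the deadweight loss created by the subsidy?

Pre-subsidy: 250 - 2p = -20 + 7p gives p* = 30, q* = 190.
With the subsidy, sellers receive ps = pb + 18 for each unit, where pb is the price buyers pay.
Supply in terms of pb becomes qs = -20 + 7(pb + 18) = 106 + 7pb. Setting this equal to demand: 250 - 2pb = 106 + 7pb, so pb = 16.
Sellers receive ps = 16 + 18 = 34; q' = 250 − 2·16 = 218.
The subsidy expands output by 218 − 190 = 28 past the efficient level; on those units the gap between marginal cost and willingness to pay runs from 0 up to 18.
DWL = ½ × 18 × 28 = 252.

Deadweight loss = $252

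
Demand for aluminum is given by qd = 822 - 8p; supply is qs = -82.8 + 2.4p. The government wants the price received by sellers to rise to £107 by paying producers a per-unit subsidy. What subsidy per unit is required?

At a seller price of 107, quantity supplied is -82.8 + 2.4·107 = 174.
Buyers absorb 174 only when they pay pb with 822 − 8·pb = 174, i.e. pb = 81.
s = ps − pb = 107 − 81 = 26.

Required subsidy s = £26 per unit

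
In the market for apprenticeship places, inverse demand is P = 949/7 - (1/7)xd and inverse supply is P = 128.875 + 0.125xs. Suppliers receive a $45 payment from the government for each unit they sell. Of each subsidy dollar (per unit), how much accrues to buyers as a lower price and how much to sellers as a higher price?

Pre-subsidy: 949/7 - (1/7)x = 128.875 + 0.125x gives x* = 25 and P* = 132.
With the subsidy, sellers receive Ps = Pb + 45 for each unit, where Pb is the price buyers pay.
On the curves, Pb = 949/7 - (1/7)x and Ps = 128.875 + 0.125x; the wedge Ps − Pb = 45 gives 128.875 + 0.125x − (949/7 - (1/7)x) = 45, so x' = 193.
Then Pb = 949/7 − (1/7)·193 = 108 and Ps = 128.875 + 0.125·193 = 153.
Buyers' price falls by P* − Pb = 132 − 108 = 24; sellers' price rises by Ps − P* = 153 − 132 = 21.

Buyers gain $24 per unit; sellers gain $21 per unit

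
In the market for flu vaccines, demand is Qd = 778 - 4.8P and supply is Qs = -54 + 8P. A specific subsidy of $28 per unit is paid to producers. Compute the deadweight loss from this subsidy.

Pre-subsidy: 778 - 4.8P = -54 + 8P gives P* = 65, Q* = 466.
With the subsidy, sellers receive Ps = Pb + 28 for each unit, where Pb is the price buyers pay.
Supply in terms of Pb becomes Qs = -54 + 8(Pb + 28) = 170 + 8Pb. Setting this equal to demand: 778 - 4.8Pb = 170 + 8Pb, so Pb = 47.5.
Sellers receive Ps = 47.5 + 28 = 75.5; Q' = 778 − 4.8·47.5 = 550.
The subsidy expands output by 550 − 466 = 84 past the efficient level; on those units the gap between marginal cost and willingness to pay runs from 0 up to 28.
DWL = ½ × 28 × 84 = 1176.

Deadweight loss = $1176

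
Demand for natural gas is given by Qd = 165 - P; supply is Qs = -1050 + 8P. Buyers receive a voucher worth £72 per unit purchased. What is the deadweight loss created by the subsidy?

Deadweight loss = £2304

Pre-subsidy: 165 - P = -1050 + 8P gives P* = 135, Q* = 30.
With the rebate, buyers effectively pay Pb = Ps − 72, where Ps is the price sellers receive.
Demand in terms of Ps becomes Qd = 165 − 1(Ps − 72) = 237 - Ps. Setting this equal to supply: 237 - Ps = -1050 + 8Ps, so Ps = 143.
Buyers pay Pb = 143 − 72 = 71; Q' = -1050 + 8·143 = 94.
The subsidy expands output by 94 − 30 = 64 past the efficient level; on those units the gap between marginal cost and willingness to pay runs from 0 up to 72.
DWL = ½ × 72 × 64 = 2304.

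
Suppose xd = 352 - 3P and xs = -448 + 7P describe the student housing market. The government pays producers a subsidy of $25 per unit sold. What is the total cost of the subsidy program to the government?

Government cost = $4112.5

Pre-subsidy: 352 - 3P = -448 + 7P gives P* = 80, x* = 112.
With the subsidy, sellers receive Ps = Pb + 25 for each unit, where Pb is the price buyers pay.
Supply in terms of Pb becomes xs = -448 + 7(Pb + 25) = -273 + 7Pb. Setting this equal to demand: 352 - 3Pb = -273 + 7Pb, so Pb = 62.5.
Sellers receive Ps = 62.5 + 25 = 87.5; x' = 352 − 3·62.5 = 164.5.
Government outlay = subsidy × quantity = 25 × 164.5 = 4112.5.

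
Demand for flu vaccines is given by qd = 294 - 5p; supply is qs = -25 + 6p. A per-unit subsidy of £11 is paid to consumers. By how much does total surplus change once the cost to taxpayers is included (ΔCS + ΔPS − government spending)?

Net change in total surplus = -£165

Pre-subsidy: 294 - 5p = -25 + 6p gives p* = 29, q* = 149.
With the rebate, buyers effectively pay pb = ps − 11, where ps is the price sellers receive.
Demand in terms of ps becomes qd = 294 − 5(ps − 11) = 349 - 5ps. Setting this equal to supply: 349 - 5ps = -25 + 6ps, so ps = 34.
Buyers pay pb = 34 − 11 = 23; q' = -25 + 6·34 = 179.
ΔCS = ½(149 + 179)(29 − 23) = 984; ΔPS = ½(149 + 179)(34 − 29) = 820.
Government spending = 11 × 179 = 1969.
Net change = 984 + 820 − 1969 = -165. The loss equals the DWL triangle ½·11·30.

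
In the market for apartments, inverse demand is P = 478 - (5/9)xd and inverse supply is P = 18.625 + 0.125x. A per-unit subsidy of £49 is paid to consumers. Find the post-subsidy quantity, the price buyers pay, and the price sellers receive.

Pre-subsidy: 478 - (5/9)x = 18.625 + 0.125x gives x* = 675 and P* = 103.
With the rebate, buyers effectively pay Pb = Ps − 49, where Ps is the price sellers receive.
On the curves, Pb = 478 - (5/9)x and Ps = 18.625 + 0.125x; the wedge Ps − Pb = 49 gives 18.625 + 0.125x − (478 - (5/9)x) = 49, so x' = 747.
Then Pb = 478 − (5/9)·747 = 63 and Ps = 18.625 + 0.125·747 = 112.

x' = 747; buyers pay £63; sellers receive £112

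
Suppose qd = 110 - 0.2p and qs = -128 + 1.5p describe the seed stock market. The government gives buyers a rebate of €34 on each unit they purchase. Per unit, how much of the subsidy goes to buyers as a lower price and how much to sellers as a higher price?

Pre-subsidy: 110 - 0.2p = -128 + 1.5p gives p* = 140, q* = 82.
With the rebate, buyers effectively pay pb = ps − 34, where ps is the price sellers receive.
Demand in terms of ps becomes qd = 110 − 0.2(ps − 34) = 116.8 - 0.2ps. Setting this equal to supply: 116.8 - 0.2ps = -128 + 1.5ps, so ps = 144.
Buyers pay pb = 144 − 34 = 110; q' = -128 + 1.5·144 = 88.
Buyers' price falls by p* − pb = 140 − 110 = 30; sellers' price rises by ps − p* = 144 − 140 = 4.

Buyers gain €30 per unit; sellers gain €4 per unit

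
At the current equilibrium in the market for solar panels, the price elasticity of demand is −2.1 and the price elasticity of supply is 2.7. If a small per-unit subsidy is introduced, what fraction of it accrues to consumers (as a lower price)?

For a small subsidy around the equilibrium, the benefit split depends on the relative slopes, which at a point are proportional to the elasticities.
Buyer share = εs/(εs + |εd|) = 2.7/(2.7 + 2.1) = 0.5625; seller share = |εd|/(εs + |εd|) = 0.4375.

Consumer share = 0.5625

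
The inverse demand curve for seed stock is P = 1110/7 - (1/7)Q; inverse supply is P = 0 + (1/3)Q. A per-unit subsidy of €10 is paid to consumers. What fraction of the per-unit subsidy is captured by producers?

Pre-subsidy: 1110/7 - (1/7)Q = 0 + (1/3)Q gives Q* = 333 and P* = 111.
With the rebate, buyers effectively pay Pb = Ps − 10, where Ps is the price sellers receive.
On the curves, Pb = 1110/7 - (1/7)Q and Ps = 0 + (1/3)Q; the wedge Ps − Pb = 10 gives 0 + (1/3)Q − (1110/7 - (1/7)Q) = 10, so Q' = 354.
Then Pb = 1110/7 − (1/7)·354 = 108 and Ps = 0 + (1/3)·354 = 118.
Buyers' price falls by P* − Pb = 111 − 108 = 3; sellers' price rises by Ps − P* = 118 − 111 = 7.
So producers capture 7/10 = 0.7 of each unit of subsidy.

Producer share = 0.7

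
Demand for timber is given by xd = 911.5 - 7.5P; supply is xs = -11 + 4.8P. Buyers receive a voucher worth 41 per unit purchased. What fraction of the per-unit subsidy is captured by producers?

Pre-subsidy: 911.5 - 7.5P = -11 + 4.8P gives P* = 75, x* = 349.
With the rebate, buyers effectively pay Pb = Ps − 41, where Ps is the price sellers receive.
Demand in terms of Ps becomes xd = 911.5 − 7.5(Ps − 41) = 1219 - 7.5Ps. Setting this equal to supply: 1219 - 7.5Ps = -11 + 4.8Ps, so Ps = 100.
Buyers pay Pb = 100 − 41 = 59; x' = -11 + 4.8·100 = 469.
Buyers' price falls by P* − Pb = 75 − 59 = 16; sellers' price rises by Ps − P* = 100 − 75 = 25.
So producers capture 25/41 = 25/41 of each unit of subsidy.

Producer share = 25/41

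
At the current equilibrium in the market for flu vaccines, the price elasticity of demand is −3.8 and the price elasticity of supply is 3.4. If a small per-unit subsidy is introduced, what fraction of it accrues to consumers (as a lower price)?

Consumer share = 17/36

For a small subsidy around the equilibrium, the benefit split depends on the relative slopes, which at a point are proportional to the elasticities.
Buyer share = εs/(εs + |εd|) = 3.4/(3.4 + 3.8) = 17/36; seller share = |εd|/(εs + |εd|) = 19/36.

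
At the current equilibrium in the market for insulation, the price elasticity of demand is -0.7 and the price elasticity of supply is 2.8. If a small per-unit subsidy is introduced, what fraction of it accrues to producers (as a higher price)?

Producer share = 0.2

For a small subsidy around the equilibrium, the benefit split depends on the relative slopes, which at a point are proportional to the elasticities.
Buyer share = εs/(εs + |εd|) = 2.8/(2.8 + 0.7) = 0.8; seller share = |εd|/(εs + |εd|) = 0.2.
So producers capture 0.2 of the subsidy.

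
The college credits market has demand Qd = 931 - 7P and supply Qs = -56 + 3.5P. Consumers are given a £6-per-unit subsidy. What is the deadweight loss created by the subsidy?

Pre-subsidy: 931 - 7P = -56 + 3.5P gives P* = 94, Q* = 273.
With the rebate, buyers effectively pay Pb = Ps − 6, where Ps is the price sellers receive.
Demand in terms of Ps becomes Qd = 931 − 7(Ps − 6) = 973 - 7Ps. Setting this equal to supply: 973 - 7Ps = -56 + 3.5Ps, so Ps = 98.
Buyers pay Pb = 98 − 6 = 92; Q' = -56 + 3.5·98 = 287.
The subsidy expands output by 287 − 273 = 14 past the efficient level; on those units the gap between marginal cost and willingness to pay runs from 0 up to 6.
DWL = ½ × 6 × 14 = 42.

Deadweight loss = £42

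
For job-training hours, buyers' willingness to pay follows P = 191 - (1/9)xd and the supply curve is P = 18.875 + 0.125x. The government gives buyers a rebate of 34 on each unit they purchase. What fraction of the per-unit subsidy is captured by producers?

Pre-subsidy: 191 - (1/9)x = 18.875 + 0.125x gives x* = 729 and P* = 110.
With the rebate, buyers effectively pay Pb = Ps − 34, where Ps is the price sellers receive.
On the curves, Pb = 191 - (1/9)x and Ps = 18.875 + 0.125x; the wedge Ps − Pb = 34 gives 18.875 + 0.125x − (191 - (1/9)x) = 34, so x' = 873.
Then Pb = 191 − (1/9)·873 = 94 and Ps = 18.875 + 0.125·873 = 128.
Buyers' price falls by P* − Pb = 110 − 94 = 16; sellers' price rises by Ps − P* = 128 − 110 = 18.
So producers capture 18/34 = 9/17 of each unit of subsidy.

Producer share = 9/17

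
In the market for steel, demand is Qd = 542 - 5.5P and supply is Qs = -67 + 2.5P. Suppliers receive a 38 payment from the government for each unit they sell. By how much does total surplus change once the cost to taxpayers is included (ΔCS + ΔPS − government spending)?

Pre-subsidy: 542 - 5.5P = -67 + 2.5P gives P* = 76.125, Q* = 123.3125.
With the subsidy, sellers receive Ps = Pb + 38 for each unit, where Pb is the price buyers pay.
Supply in terms of Pb becomes Qs = -67 + 2.5(Pb + 38) = 28 + 2.5Pb. Setting this equal to demand: 542 - 5.5Pb = 28 + 2.5Pb, so Pb = 64.25.
Sellers receive Ps = 64.25 + 38 = 102.25; Q' = 542 − 5.5·64.25 = 188.625.
ΔCS = ½(123.3125 + 188.625)(76.125 − 64.25) = 1852.12890625; ΔPS = ½(123.3125 + 188.625)(102.25 − 76.125) = 4074.68359375.
Government spending = 38 × 188.625 = 7167.75.
Net change = 1852.12890625 + 4074.68359375 − 7167.75 = -1240.9375. The loss equals the DWL triangle ½·38·65.3125.

Net change in total surplus = -1240.9375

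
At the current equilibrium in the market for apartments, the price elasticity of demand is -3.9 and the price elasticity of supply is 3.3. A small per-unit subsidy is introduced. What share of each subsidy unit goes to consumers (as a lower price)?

For a small subsidy around the equilibrium, the benefit split depends on the relative slopes, which at a point are proportional to the elasticities.
Buyer share = εs/(εs + |εd|) = 3.3/(3.3 + 3.9) = 11/24; seller share = |εd|/(εs + |εd|) = 13/24.

Consumer share = 11/24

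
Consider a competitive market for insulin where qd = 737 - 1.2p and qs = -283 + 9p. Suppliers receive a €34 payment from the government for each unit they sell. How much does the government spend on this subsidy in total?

Government cost = €22202

Pre-subsidy: 737 - 1.2p = -283 + 9p gives p* = 100, q* = 617.
With the subsidy, sellers receive ps = pb + 34 for each unit, where pb is the price buyers pay.
Supply in terms of pb becomes qs = -283 + 9(pb + 34) = 23 + 9pb. Setting this equal to demand: 737 - 1.2pb = 23 + 9pb, so pb = 70.
Sellers receive ps = 70 + 34 = 104; q' = 737 − 1.2·70 = 653.
Government outlay = subsidy × quantity = 34 × 653 = 22202.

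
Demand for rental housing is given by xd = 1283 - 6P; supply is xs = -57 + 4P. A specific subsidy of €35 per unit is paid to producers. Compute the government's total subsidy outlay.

Government cost = €19705

Pre-subsidy: 1283 - 6P = -57 + 4P gives P* = 134, x* = 479.
With the subsidy, sellers receive Ps = Pb + 35 for each unit, where Pb is the price buyers pay.
Supply in terms of Pb becomes xs = -57 + 4(Pb + 35) = 83 + 4Pb. Setting this equal to demand: 1283 - 6Pb = 83 + 4Pb, so Pb = 120.
Sellers receive Ps = 120 + 35 = 155; x' = 1283 − 6·120 = 563.
Government outlay = subsidy × quantity = 35 × 563 = 19705.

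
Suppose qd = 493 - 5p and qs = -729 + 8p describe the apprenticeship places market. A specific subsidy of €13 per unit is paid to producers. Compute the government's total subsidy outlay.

Pre-subsidy: 493 - 5p = -729 + 8p gives p* = 94, q* = 23.
With the subsidy, sellers receive ps = pb + 13 for each unit, where pb is the price buyers pay.
Supply in terms of pb becomes qs = -729 + 8(pb + 13) = -625 + 8pb. Setting this equal to demand: 493 - 5pb = -625 + 8pb, so pb = 86.
Sellers receive ps = 86 + 13 = 99; q' = 493 − 5·86 = 63.
Government outlay = subsidy × quantity = 13 × 63 = 819.

Government cost = €819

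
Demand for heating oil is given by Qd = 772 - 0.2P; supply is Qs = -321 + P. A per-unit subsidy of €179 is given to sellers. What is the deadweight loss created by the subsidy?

Pre-subsidy: 772 - 0.2P = -321 + P gives P* = 5465/6, Q* = 3539/6.
With the subsidy, sellers receive Ps = Pb + 179 for each unit, where Pb is the price buyers pay.
Supply in terms of Pb becomes Qs = -321 + 1(Pb + 179) = -142 + Pb. Setting this equal to demand: 772 - 0.2Pb = -142 + Pb, so Pb = 2285/3.
Sellers receive Ps = 2285/3 + 179 = 2822/3; Q' = 772 − 0.2·(2285/3) = 1859/3.
The subsidy expands output by 1859/3 − 3539/6 = 179/6 past the efficient level; on those units the gap between marginal cost and willingness to pay runs from 0 up to 179.
DWL = ½ × 179 × 179/6 = 32041/12.

Deadweight loss = 32041/12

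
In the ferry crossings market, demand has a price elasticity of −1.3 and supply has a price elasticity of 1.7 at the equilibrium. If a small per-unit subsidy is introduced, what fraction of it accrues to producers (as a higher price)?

For a small subsidy around the equilibrium, the benefit split depends on the relative slopes, which at a point are proportional to the elasticities.
Buyer share = εs/(εs + |εd|) = 1.7/(1.7 + 1.3) = 17/30; seller share = |εd|/(εs + |εd|) = 13/30.
So producers capture 13/30 of the subsidy.

Producer share = 13/30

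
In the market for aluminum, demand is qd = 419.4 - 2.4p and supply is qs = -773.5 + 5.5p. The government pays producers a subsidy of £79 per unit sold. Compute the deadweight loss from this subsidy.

Deadweight loss = £5214

Pre-subsidy: 419.4 - 2.4p = -773.5 + 5.5p gives p* = 151, q* = 57.
With the subsidy, sellers receive ps = pb + 79 for each unit, where pb is the price buyers pay.
Supply in terms of pb becomes qs = -773.5 + 5.5(pb + 79) = -339 + 5.5pb. Setting this equal to demand: 419.4 - 2.4pb = -339 + 5.5pb, so pb = 96.
Sellers receive ps = 96 + 79 = 175; q' = 419.4 − 2.4·96 = 189.
The subsidy expands output by 189 − 57 = 132 past the efficient level; on those units the gap between marginal cost and willingness to pay runs from 0 up to 79.
DWL = ½ × 79 × 132 = 5214.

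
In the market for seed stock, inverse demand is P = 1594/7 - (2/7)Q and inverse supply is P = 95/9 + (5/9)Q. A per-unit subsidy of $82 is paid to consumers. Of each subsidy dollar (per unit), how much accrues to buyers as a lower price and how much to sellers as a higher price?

Pre-subsidy: 1594/7 - (2/7)Q = 95/9 + (5/9)Q gives Q* = 13681/53 and P* = 8160/53.
With the rebate, buyers effectively pay Pb = Ps − 82, where Ps is the price sellers receive.
On the curves, Pb = 1594/7 - (2/7)Q and Ps = 95/9 + (5/9)Q; the wedge Ps − Pb = 82 gives 95/9 + (5/9)Q − (1594/7 - (2/7)Q) = 82, so Q' = 18847/53.
Then Pb = 1594/7 − (2/7)·(18847/53) = 6684/53 and Ps = 95/9 + (5/9)·(18847/53) = 11030/53.
Buyers' price falls by P* − Pb = 8160/53 − 6684/53 = 1476/53; sellers' price rises by Ps − P* = 11030/53 − 8160/53 = 2870/53.

Buyers gain 1476/53 per unit; sellers gain 2870/53 per unit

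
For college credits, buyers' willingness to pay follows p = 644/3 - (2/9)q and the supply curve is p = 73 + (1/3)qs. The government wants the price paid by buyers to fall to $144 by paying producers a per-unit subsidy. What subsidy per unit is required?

At a buyer price of 144, quantity demanded is 966 − 4.5·144 = 318.
Sellers supply 318 only when they receive ps = 73 + (1/3)·318 = 179.
s = ps − pb = 179 − 144 = 35.

Required subsidy s = $35 per unit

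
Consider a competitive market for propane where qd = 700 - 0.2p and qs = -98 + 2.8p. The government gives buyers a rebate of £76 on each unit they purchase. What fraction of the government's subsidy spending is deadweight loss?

DWL / government spending = 38/3541

Pre-subsidy: 700 - 0.2p = -98 + 2.8p gives p* = 266, q* = 646.8.
With the rebate, buyers effectively pay pb = ps − 76, where ps is the price sellers receive.
Demand in terms of ps becomes qd = 700 − 0.2(ps − 76) = 715.2 - 0.2ps. Setting this equal to supply: 715.2 - 0.2ps = -98 + 2.8ps, so ps = 4066/15.
Buyers pay pb = 4066/15 − 76 = 2926/15; q' = -98 + 2.8·(4066/15) = 49574/75.
ΔCS = ½(646.8 + 49574/75)(266 − 2926/15) = 52180688/1125; ΔPS = ½(646.8 + 49574/75)(4066/15 − 266) = 3727192/1125.
Government spending = 76 × 49574/75 = 3767624/75.
DWL = ½ × 76 × (49574/75 − 646.8) = 40432/75; fraction = (40432/75) / (3767624/75) = 38/3541.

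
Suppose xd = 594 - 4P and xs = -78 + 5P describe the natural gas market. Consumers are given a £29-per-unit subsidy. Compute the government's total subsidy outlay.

Government cost = 93902/9

Pre-subsidy: 594 - 4P = -78 + 5P gives P* = 224/3, x* = 886/3.
With the rebate, buyers effectively pay Pb = Ps − 29, where Ps is the price sellers receive.
Demand in terms of Ps becomes xd = 594 − 4(Ps − 29) = 710 - 4Ps. Setting this equal to supply: 710 - 4Ps = -78 + 5Ps, so Ps = 788/9.
Buyers pay Pb = 788/9 − 29 = 527/9; x' = -78 + 5·(788/9) = 3238/9.
Government outlay = subsidy × quantity = 29 × 3238/9 = 93902/9.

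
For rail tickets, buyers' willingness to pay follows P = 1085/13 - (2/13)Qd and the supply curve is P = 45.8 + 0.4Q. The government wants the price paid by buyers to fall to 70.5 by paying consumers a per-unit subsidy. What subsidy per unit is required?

At a buyer price of 70.5, quantity demanded is 542.5 − 6.5·70.5 = 84.25.
Sellers supply 84.25 only when they receive Ps = 45.8 + 0.4·84.25 = 79.5.
s = Ps − Pb = 79.5 − 70.5 = 9.

Required subsidy s = 9 per unit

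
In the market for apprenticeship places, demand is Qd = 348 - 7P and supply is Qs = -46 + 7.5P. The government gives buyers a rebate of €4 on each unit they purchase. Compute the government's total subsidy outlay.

Government cost = 19984/29

Pre-subsidy: 348 - 7P = -46 + 7.5P gives P* = 788/29, Q* = 4576/29.
With the rebate, buyers effectively pay Pb = Ps − 4, where Ps is the price sellers receive.
Demand in terms of Ps becomes Qd = 348 − 7(Ps − 4) = 376 - 7Ps. Setting this equal to supply: 376 - 7Ps = -46 + 7.5Ps, so Ps = 844/29.
Buyers pay Pb = 844/29 − 4 = 728/29; Q' = -46 + 7.5·(844/29) = 4996/29.
Government outlay = subsidy × quantity = 4 × 4996/29 = 19984/29.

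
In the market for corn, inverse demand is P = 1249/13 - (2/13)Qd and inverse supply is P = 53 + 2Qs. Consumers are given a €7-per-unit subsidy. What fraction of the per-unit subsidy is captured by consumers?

Consumer share = 1/14

Pre-subsidy: 1249/13 - (2/13)Q = 53 + 2Q gives Q* = 20 and P* = 93.
With the rebate, buyers effectively pay Pb = Ps − 7, where Ps is the price sellers receive.
On the curves, Pb = 1249/13 - (2/13)Q and Ps = 53 + 2Q; the wedge Ps − Pb = 7 gives 53 + 2Q − (1249/13 - (2/13)Q) = 7, so Q' = 23.25.
Then Pb = 1249/13 − (2/13)·23.25 = 92.5 and Ps = 53 + 2·23.25 = 99.5.
Buyers' price falls by P* − Pb = 93 − 92.5 = 0.5; sellers' price rises by Ps − P* = 99.5 − 93 = 6.5.
So consumers capture 0.5/7 = 1/14 of each unit of subsidy.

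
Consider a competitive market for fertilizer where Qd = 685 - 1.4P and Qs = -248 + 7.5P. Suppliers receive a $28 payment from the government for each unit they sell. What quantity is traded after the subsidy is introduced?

Pre-subsidy: 685 - 1.4P = -248 + 7.5P gives P* = 9330/89, Q* = 47903/89.
With the subsidy, sellers receive Ps = Pb + 28 for each unit, where Pb is the price buyers pay.
Supply in terms of Pb becomes Qs = -248 + 7.5(Pb + 28) = -38 + 7.5Pb. Setting this equal to demand: 685 - 1.4Pb = -38 + 7.5Pb, so Pb = 7230/89.
Sellers receive Ps = 7230/89 + 28 = 9722/89; Q' = 685 − 1.4·(7230/89) = 50843/89.

Q' = 50843/89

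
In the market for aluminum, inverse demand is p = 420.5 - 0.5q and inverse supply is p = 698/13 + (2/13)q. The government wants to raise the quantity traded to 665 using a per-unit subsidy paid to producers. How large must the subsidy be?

Required subsidy s = 68 per unit

At q = 665, from the demand curve buyers pay pb = 420.5 − 0.5·665 = 88; from the supply curve sellers need ps = 698/13 + (2/13)·665 = 156.
The subsidy must fill the gap: s = ps − pb = 156 − 88 = 68.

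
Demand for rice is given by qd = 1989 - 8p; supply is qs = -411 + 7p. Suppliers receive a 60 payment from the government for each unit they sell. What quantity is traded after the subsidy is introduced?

q' = 933

Pre-subsidy: 1989 - 8p = -411 + 7p gives p* = 160, q* = 709.
With the subsidy, sellers receive ps = pb + 60 for each unit, where pb is the price buyers pay.
Supply in terms of pb becomes qs = -411 + 7(pb + 60) = 9 + 7pb. Setting this equal to demand: 1989 - 8pb = 9 + 7pb, so pb = 132.
Sellers receive ps = 132 + 60 = 192; q' = 1989 − 8·132 = 933.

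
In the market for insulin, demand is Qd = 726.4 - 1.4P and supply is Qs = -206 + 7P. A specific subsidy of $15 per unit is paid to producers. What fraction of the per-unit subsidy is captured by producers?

Producer share = 1/6

Pre-subsidy: 726.4 - 1.4P = -206 + 7P gives P* = 111, Q* = 571.
With the subsidy, sellers receive Ps = Pb + 15 for each unit, where Pb is the price buyers pay.
Supply in terms of Pb becomes Qs = -206 + 7(Pb + 15) = -101 + 7Pb. Setting this equal to demand: 726.4 - 1.4Pb = -101 + 7Pb, so Pb = 98.5.
Sellers receive Ps = 98.5 + 15 = 113.5; Q' = 726.4 − 1.4·98.5 = 588.5.
Buyers' price falls by P* − Pb = 111 − 98.5 = 12.5; sellers' price rises by Ps − P* = 113.5 − 111 = 2.5.
So producers capture 2.5/15 = 1/6 of each unit of subsidy.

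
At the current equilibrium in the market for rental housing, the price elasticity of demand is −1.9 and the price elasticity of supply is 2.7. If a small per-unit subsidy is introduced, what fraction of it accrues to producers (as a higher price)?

For a small subsidy around the equilibrium, the benefit split depends on the relative slopes, which at a point are proportional to the elasticities.
Buyer share = εs/(εs + |εd|) = 2.7/(2.7 + 1.9) = 27/46; seller share = |εd|/(εs + |εd|) = 19/46.
So producers capture 19/46 of the subsidy.

Producer share = 19/46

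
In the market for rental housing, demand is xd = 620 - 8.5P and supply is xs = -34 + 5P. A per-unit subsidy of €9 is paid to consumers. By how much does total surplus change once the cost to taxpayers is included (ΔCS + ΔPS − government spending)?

Pre-subsidy: 620 - 8.5P = -34 + 5P gives P* = 436/9, x* = 1874/9.
With the rebate, buyers effectively pay Pb = Ps − 9, where Ps is the price sellers receive.
Demand in terms of Ps becomes xd = 620 − 8.5(Ps − 9) = 696.5 - 8.5Ps. Setting this equal to supply: 696.5 - 8.5Ps = -34 + 5Ps, so Ps = 487/9.
Buyers pay Pb = 487/9 − 9 = 406/9; x' = -34 + 5·(487/9) = 2129/9.
ΔCS = ½(1874/9 + 2129/9)(436/9 − 406/9) = 20015/27; ΔPS = ½(1874/9 + 2129/9)(487/9 − 436/9) = 68051/54.
Government spending = 9 × 2129/9 = 2129.
Net change = 20015/27 + 68051/54 − 2129 = -127.5. The loss equals the DWL triangle ½·9·85/3.

Net change in total surplus = -€127.5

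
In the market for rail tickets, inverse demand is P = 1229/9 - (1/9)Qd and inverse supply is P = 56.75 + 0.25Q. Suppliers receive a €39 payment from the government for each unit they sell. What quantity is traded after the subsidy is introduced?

Q' = 329

Pre-subsidy: 1229/9 - (1/9)Q = 56.75 + 0.25Q gives Q* = 221 and P* = 112.
With the subsidy, sellers receive Ps = Pb + 39 for each unit, where Pb is the price buyers pay.
On the curves, Pb = 1229/9 - (1/9)Q and Ps = 56.75 + 0.25Q; the wedge Ps − Pb = 39 gives 56.75 + 0.25Q − (1229/9 - (1/9)Q) = 39, so Q' = 329.
Then Pb = 1229/9 − (1/9)·329 = 100 and Ps = 56.75 + 0.25·329 = 139.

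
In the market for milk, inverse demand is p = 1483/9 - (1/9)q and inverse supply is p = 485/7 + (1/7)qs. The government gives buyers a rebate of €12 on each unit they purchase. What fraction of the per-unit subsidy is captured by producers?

Producer share = 0.5625

Pre-subsidy: 1483/9 - (1/9)q = 485/7 + (1/7)q gives q* = 376 and p* = 123.
With the rebate, buyers effectively pay pb = ps − 12, where ps is the price sellers receive.
On the curves, pb = 1483/9 - (1/9)q and ps = 485/7 + (1/7)q; the wedge ps − pb = 12 gives 485/7 + (1/7)q − (1483/9 - (1/9)q) = 12, so q' = 423.25.
Then pb = 1483/9 − (1/9)·423.25 = 117.75 and ps = 485/7 + (1/7)·423.25 = 129.75.
Buyers' price falls by p* − pb = 123 − 117.75 = 5.25; sellers' price rises by ps − p* = 129.75 − 123 = 6.75.
So producers capture 6.75/12 = 0.5625 of each unit of subsidy.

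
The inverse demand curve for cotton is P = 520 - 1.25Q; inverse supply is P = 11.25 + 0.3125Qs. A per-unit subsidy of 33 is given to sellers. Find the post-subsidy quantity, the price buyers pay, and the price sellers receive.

Pre-subsidy: 520 - 1.25Q = 11.25 + 0.3125Q gives Q* = 325.6 and P* = 113.
With the subsidy, sellers receive Ps = Pb + 33 for each unit, where Pb is the price buyers pay.
On the curves, Pb = 520 - 1.25Q and Ps = 11.25 + 0.3125Q; the wedge Ps − Pb = 33 gives 11.25 + 0.3125Q − (520 - 1.25Q) = 33, so Q' = 346.72.
Then Pb = 520 − 1.25·346.72 = 86.6 and Ps = 11.25 + 0.3125·346.72 = 119.6.

Q' = 346.72; buyers pay 86.6; sellers receive 119.6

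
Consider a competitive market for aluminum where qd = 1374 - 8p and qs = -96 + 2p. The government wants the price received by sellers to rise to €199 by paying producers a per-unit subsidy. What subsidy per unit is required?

At a seller price of 199, quantity supplied is -96 + 2·199 = 302.
Buyers absorb 302 only when they pay pb with 1374 − 8·pb = 302, i.e. pb = 134.
s = ps − pb = 199 − 134 = 65.

Required subsidy s = €65 per unit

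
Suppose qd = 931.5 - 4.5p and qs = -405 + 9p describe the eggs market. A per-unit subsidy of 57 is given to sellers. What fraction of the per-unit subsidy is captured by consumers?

Consumer share = 2/3

Pre-subsidy: 931.5 - 4.5p = -405 + 9p gives p* = 99, q* = 486.
With the subsidy, sellers receive ps = pb + 57 for each unit, where pb is the price buyers pay.
Supply in terms of pb becomes qs = -405 + 9(pb + 57) = 108 + 9pb. Setting this equal to demand: 931.5 - 4.5pb = 108 + 9pb, so pb = 61.
Sellers receive ps = 61 + 57 = 118; q' = 931.5 − 4.5·61 = 657.
Buyers' price falls by p* − pb = 99 − 61 = 38; sellers' price rises by ps − p* = 118 − 99 = 19.
So consumers capture 38/57 = 2/3 of each unit of subsidy.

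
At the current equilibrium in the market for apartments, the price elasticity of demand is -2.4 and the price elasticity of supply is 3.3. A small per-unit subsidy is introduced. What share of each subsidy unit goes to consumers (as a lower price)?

For a small subsidy around the equilibrium, the benefit split depends on the relative slopes, which at a point are proportional to the elasticities.
Buyer share = εs/(εs + |εd|) = 3.3/(3.3 + 2.4) = 11/19; seller share = |εd|/(εs + |εd|) = 8/19.

Consumer share = 11/19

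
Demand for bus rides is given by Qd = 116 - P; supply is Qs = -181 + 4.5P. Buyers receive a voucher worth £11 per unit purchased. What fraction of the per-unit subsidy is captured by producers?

Pre-subsidy: 116 - P = -181 + 4.5P gives P* = 54, Q* = 62.
With the rebate, buyers effectively pay Pb = Ps − 11, where Ps is the price sellers receive.
Demand in terms of Ps becomes Qd = 116 − 1(Ps − 11) = 127 - Ps. Setting this equal to supply: 127 - Ps = -181 + 4.5Ps, so Ps = 56.
Buyers pay Pb = 56 − 11 = 45; Q' = -181 + 4.5·56 = 71.
Buyers' price falls by P* − Pb = 54 − 45 = 9; sellers' price rises by Ps − P* = 56 − 54 = 2.
So producers capture 2/11 = 2/11 of each unit of subsidy.

Producer share = 2/11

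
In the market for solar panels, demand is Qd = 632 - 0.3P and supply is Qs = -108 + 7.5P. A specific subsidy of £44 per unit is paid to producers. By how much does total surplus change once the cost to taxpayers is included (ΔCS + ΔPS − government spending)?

Net change in total surplus = -3630/13

Pre-subsidy: 632 - 0.3P = -108 + 7.5P gives P* = 3700/39, Q* = 7846/13.
With the subsidy, sellers receive Ps = Pb + 44 for each unit, where Pb is the price buyers pay.
Supply in terms of Pb becomes Qs = -108 + 7.5(Pb + 44) = 222 + 7.5Pb. Setting this equal to demand: 632 - 0.3Pb = 222 + 7.5Pb, so Pb = 2050/39.
Sellers receive Ps = 2050/39 + 44 = 3766/39; Q' = 632 − 0.3·(2050/39) = 8011/13.
ΔCS = ½(7846/13 + 8011/13)(3700/39 − 2050/39) = 4360675/169; ΔPS = ½(7846/13 + 8011/13)(3766/39 − 3700/39) = 174427/169.
Government spending = 44 × 8011/13 = 352484/13.
Net change = 4360675/169 + 174427/169 − 352484/13 = -3630/13. The loss equals the DWL triangle ½·44·165/13.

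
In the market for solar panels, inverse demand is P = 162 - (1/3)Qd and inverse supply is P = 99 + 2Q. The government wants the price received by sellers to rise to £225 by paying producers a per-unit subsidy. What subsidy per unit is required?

At a seller price of 225, quantity supplied is -49.5 + 0.5·225 = 63.
Buyers absorb 63 only when they pay Pb = 162 − (1/3)·63 = 141.
s = Ps − Pb = 225 − 141 = 84.

Required subsidy s = £84 per unit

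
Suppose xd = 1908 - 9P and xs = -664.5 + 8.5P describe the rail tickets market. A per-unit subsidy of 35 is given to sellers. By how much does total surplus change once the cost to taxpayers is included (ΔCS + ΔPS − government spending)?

Pre-subsidy: 1908 - 9P = -664.5 + 8.5P gives P* = 147, x* = 585.
With the subsidy, sellers receive Ps = Pb + 35 for each unit, where Pb is the price buyers pay.
Supply in terms of Pb becomes xs = -664.5 + 8.5(Pb + 35) = -367 + 8.5Pb. Setting this equal to demand: 1908 - 9Pb = -367 + 8.5Pb, so Pb = 130.
Sellers receive Ps = 130 + 35 = 165; x' = 1908 − 9·130 = 738.
ΔCS = ½(585 + 738)(147 − 130) = 11245.5; ΔPS = ½(585 + 738)(165 − 147) = 11907.
Government spending = 35 × 738 = 25830.
Net change = 11245.5 + 11907 − 25830 = -2677.5. The loss equals the DWL triangle ½·35·153.

Net change in total surplus = -2677.5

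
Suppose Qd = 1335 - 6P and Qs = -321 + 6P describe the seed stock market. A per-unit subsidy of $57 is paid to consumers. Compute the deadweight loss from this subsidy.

Deadweight loss = $4873.5

Pre-subsidy: 1335 - 6P = -321 + 6P gives P* = 138, Q* = 507.
With the rebate, buyers effectively pay Pb = Ps − 57, where Ps is the price sellers receive.
Demand in terms of Ps becomes Qd = 1335 − 6(Ps − 57) = 1677 - 6Ps. Setting this equal to supply: 1677 - 6Ps = -321 + 6Ps, so Ps = 166.5.
Buyers pay Pb = 166.5 − 57 = 109.5; Q' = -321 + 6·166.5 = 678.
The subsidy expands output by 678 − 507 = 171 past the efficient level; on those units the gap between marginal cost and willingness to pay runs from 0 up to 57.
DWL = ½ × 57 × 171 = 4873.5.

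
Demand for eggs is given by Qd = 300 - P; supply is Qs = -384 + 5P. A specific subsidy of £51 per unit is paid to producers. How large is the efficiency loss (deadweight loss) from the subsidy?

Deadweight loss = £1083.75

Pre-subsidy: 300 - P = -384 + 5P gives P* = 114, Q* = 186.
With the subsidy, sellers receive Ps = Pb + 51 for each unit, where Pb is the price buyers pay.
Supply in terms of Pb becomes Qs = -384 + 5(Pb + 51) = -129 + 5Pb. Setting this equal to demand: 300 - Pb = -129 + 5Pb, so Pb = 71.5.
Sellers receive Ps = 71.5 + 51 = 122.5; Q' = 300 − 1·71.5 = 228.5.
The subsidy expands output by 228.5 − 186 = 42.5 past the efficient level; on those units the gap between marginal cost and willingness to pay runs from 0 up to 51.
DWL = ½ × 51 × 42.5 = 1083.75.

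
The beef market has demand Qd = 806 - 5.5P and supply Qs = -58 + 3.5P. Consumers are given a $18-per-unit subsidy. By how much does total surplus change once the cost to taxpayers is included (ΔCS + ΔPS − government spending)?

Net change in total surplus = -$346.5

Pre-subsidy: 806 - 5.5P = -58 + 3.5P gives P* = 96, Q* = 278.
With the rebate, buyers effectively pay Pb = Ps − 18, where Ps is the price sellers receive.
Demand in terms of Ps becomes Qd = 806 − 5.5(Ps − 18) = 905 - 5.5Ps. Setting this equal to supply: 905 - 5.5Ps = -58 + 3.5Ps, so Ps = 107.
Buyers pay Pb = 107 − 18 = 89; Q' = -58 + 3.5·107 = 316.5.
ΔCS = ½(278 + 316.5)(96 − 89) = 2080.75; ΔPS = ½(278 + 316.5)(107 − 96) = 3269.75.
Government spending = 18 × 316.5 = 5697.
Net change = 2080.75 + 3269.75 − 5697 = -346.5. The loss equals the DWL triangle ½·18·38.5.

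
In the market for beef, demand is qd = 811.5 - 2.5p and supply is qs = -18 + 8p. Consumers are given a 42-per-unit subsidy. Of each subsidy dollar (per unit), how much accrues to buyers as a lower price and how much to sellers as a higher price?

Buyers gain 32 per unit; sellers gain 10 per unit

Pre-subsidy: 811.5 - 2.5p = -18 + 8p gives p* = 79, q* = 614.
With the rebate, buyers effectively pay pb = ps − 42, where ps is the price sellers receive.
Demand in terms of ps becomes qd = 811.5 − 2.5(ps − 42) = 916.5 - 2.5ps. Setting this equal to supply: 916.5 - 2.5ps = -18 + 8ps, so ps = 89.
Buyers pay pb = 89 − 42 = 47; q' = -18 + 8·89 = 694.
Buyers' price falls by p* − pb = 79 − 47 = 32; sellers' price rises by ps − p* = 89 − 79 = 10.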